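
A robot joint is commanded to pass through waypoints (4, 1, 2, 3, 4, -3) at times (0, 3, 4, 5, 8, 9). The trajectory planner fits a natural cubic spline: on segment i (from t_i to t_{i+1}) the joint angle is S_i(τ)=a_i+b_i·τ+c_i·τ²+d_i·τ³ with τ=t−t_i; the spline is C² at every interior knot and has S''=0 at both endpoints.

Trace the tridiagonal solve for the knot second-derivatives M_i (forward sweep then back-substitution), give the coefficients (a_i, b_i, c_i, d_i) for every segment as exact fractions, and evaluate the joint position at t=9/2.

  seg 0: a=4 b=-2963/1641 c=0 d=1322/14769
  seg 1: a=1 b=1003/1641 c=1322/1641 d=-228/547
  seg 2: a=2 b=1595/1641 c=-730/1641 d=776/1641
  seg 3: a=3 b=821/547 c=1598/1641 d=-6710/14769
  seg 4: a=4 b=-2693/547 c=-1704/547 d=568/547
S(9/2) = 3994/1641

Δ: Δ0=-1, Δ1=1, Δ2=1, Δ3=1/3, Δ4=-7
row 1: diag=8, rhs=12; c'=1/8, d'=3/2
row 2: denom=4−1·1/8=31/8; d'=(0−1·3/2)/(31/8)=-12/31
row 3: denom=8−1·8/31=240/31; d'=(-4−1·-12/31)/(240/31)=-7/15
row 4: denom=8−3·31/80=547/80; d'=(-44−3·-7/15)/(547/80)=-3408/547
back: M4=-3408/547
back: M3=-7/15−31/80·-3408/547=3196/1641
back: M2=-12/31−8/31·3196/1641=-1460/1641
back: M1=3/2−1/8·-1460/1641=2644/1641
M: M0=0, M1=2644/1641, M2=-1460/1641, M3=3196/1641, M4=-3408/547, M5=0
seg 0: a=4, c=M0/2=0, d=(M1−M0)/(6·3)=1322/14769, b=Δ0−h0·(2M0+M1)/6=-2963/1641
seg 1: a=1, c=M1/2=1322/1641, d=(M2−M1)/(6·1)=-228/547, b=Δ1−h1·(2M1+M2)/6=1003/1641
seg 2: a=2, c=M2/2=-730/1641, d=(M3−M2)/(6·1)=776/1641, b=Δ2−h2·(2M2+M3)/6=1595/1641
seg 3: a=3, c=M3/2=1598/1641, d=(M4−M3)/(6·3)=-6710/14769, b=Δ3−h3·(2M3+M4)/6=821/547
seg 4: a=4, c=M4/2=-1704/547, d=(M5−M4)/(6·1)=568/547, b=Δ4−h4·(2M4+M5)/6=-2693/547
t_q=9/2 → seg 2, τ=1/2; S=2+1595/1641·τ+-730/1641·τ²+776/1641·τ³=3994/1641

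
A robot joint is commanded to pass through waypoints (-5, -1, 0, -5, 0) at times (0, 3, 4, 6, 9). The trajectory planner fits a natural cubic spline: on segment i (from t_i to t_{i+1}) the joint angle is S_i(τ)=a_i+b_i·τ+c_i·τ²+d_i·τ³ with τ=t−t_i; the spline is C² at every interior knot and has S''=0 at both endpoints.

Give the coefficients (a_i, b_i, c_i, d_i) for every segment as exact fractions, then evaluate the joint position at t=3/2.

  seg 0: a=-5 b=85/73 c=0 d=37/1971
  seg 1: a=-1 b=122/73 c=37/219 d=-184/219
  seg 2: a=0 b=-112/219 c=-515/219 d=1189/1752
  seg 3: a=-5 b=-259/146 c=1507/876 d=-1507/7884
S(3/2) = -1863/584

Δ: Δ0=4/3, Δ1=1, Δ2=-5/2, Δ3=5/3
row 1: diag=8, rhs=-2; c'=1/8, d'=-1/4
row 2: denom=6−1·1/8=47/8; d'=(-21−1·-1/4)/(47/8)=-166/47
row 3: denom=10−2·16/47=438/47; d'=(25−2·-166/47)/(438/47)=1507/438
back: M3=1507/438
back: M2=-166/47−16/47·1507/438=-1030/219
back: M1=-1/4−1/8·-1030/219=74/219
M: M0=0, M1=74/219, M2=-1030/219, M3=1507/438, M4=0
seg 0: a=-5, c=M0/2=0, d=(M1−M0)/(6·3)=37/1971, b=Δ0−h0·(2M0+M1)/6=85/73
seg 1: a=-1, c=M1/2=37/219, d=(M2−M1)/(6·1)=-184/219, b=Δ1−h1·(2M1+M2)/6=122/73
seg 2: a=0, c=M2/2=-515/219, d=(M3−M2)/(6·2)=1189/1752, b=Δ2−h2·(2M2+M3)/6=-112/219
seg 3: a=-5, c=M3/2=1507/876, d=(M4−M3)/(6·3)=-1507/7884, b=Δ3−h3·(2M3+M4)/6=-259/146
t_q=3/2 → seg 0, τ=3/2; S=-5+85/73·τ+0·τ²+37/1971·τ³=-1863/584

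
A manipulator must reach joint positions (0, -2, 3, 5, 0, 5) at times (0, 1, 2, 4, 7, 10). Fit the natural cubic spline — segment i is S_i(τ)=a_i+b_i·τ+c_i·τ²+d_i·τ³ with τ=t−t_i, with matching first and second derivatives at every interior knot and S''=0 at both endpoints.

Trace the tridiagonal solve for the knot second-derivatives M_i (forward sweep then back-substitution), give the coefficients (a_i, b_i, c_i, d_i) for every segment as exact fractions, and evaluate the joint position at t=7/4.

Δ: Δ0=-2, Δ1=5, Δ2=1, Δ3=-5/3, Δ4=5/3
row 1: diag=4, rhs=42; c'=1/4, d'=21/2
row 2: denom=6−1·1/4=23/4; d'=(-24−1·21/2)/(23/4)=-6
row 3: denom=10−2·8/23=214/23; d'=(-16−2·-6)/(214/23)=-46/107
row 4: denom=12−3·69/214=2361/214; d'=(20−3·-46/107)/(2361/214)=4556/2361
back: M4=4556/2361
back: M3=-46/107−69/214·4556/2361=-828/787
back: M2=-6−8/23·-828/787=-4434/787
back: M1=21/2−1/4·-4434/787=9372/787
M: M0=0, M1=9372/787, M2=-4434/787, M3=-828/787, M4=4556/2361, M5=0
seg 0: a=0, c=M0/2=0, d=(M1−M0)/(6·1)=1562/787, b=Δ0−h0·(2M0+M1)/6=-3136/787
seg 1: a=-2, c=M1/2=4686/787, d=(M2−M1)/(6·1)=-2301/787, b=Δ1−h1·(2M1+M2)/6=1550/787
seg 2: a=3, c=M2/2=-2217/787, d=(M3−M2)/(6·2)=601/1574, b=Δ2−h2·(2M2+M3)/6=4019/787
seg 3: a=5, c=M3/2=-414/787, d=(M4−M3)/(6·3)=3520/21249, b=Δ3−h3·(2M3+M4)/6=-1243/787
seg 4: a=0, c=M4/2=2278/2361, d=(M5−M4)/(6·3)=-2278/21249, b=Δ4−h4·(2M4+M5)/6=-207/787
t_q=7/4 → seg 1, τ=3/4; S=-2+1550/787·τ+4686/787·τ²+-2301/787·τ³=80233/50368

  seg 0: a=0 b=-3136/787 c=0 d=1562/787
  seg 1: a=-2 b=1550/787 c=4686/787 d=-2301/787
  seg 2: a=3 b=4019/787 c=-2217/787 d=601/1574
  seg 3: a=5 b=-1243/787 c=-414/787 d=3520/21249
  seg 4: a=0 b=-207/787 c=2278/2361 d=-2278/21249
S(7/4) = 80233/50368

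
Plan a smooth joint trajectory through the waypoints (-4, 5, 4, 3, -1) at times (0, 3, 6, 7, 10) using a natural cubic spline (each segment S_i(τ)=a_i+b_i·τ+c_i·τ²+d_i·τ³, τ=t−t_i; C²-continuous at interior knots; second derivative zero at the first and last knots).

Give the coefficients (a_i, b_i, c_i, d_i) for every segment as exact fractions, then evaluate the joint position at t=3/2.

  seg 0: a=-4 b=293/76 c=0 d=-65/684
  seg 1: a=5 b=49/38 c=-65/76 d=215/2052
  seg 2: a=4 b=-77/76 c=5/57 d=-17/228
  seg 3: a=3 b=-121/114 c=-31/228 d=31/2052
S(3/2) = 889/608

Δ: Δ0=3, Δ1=-1/3, Δ2=-1, Δ3=-4/3
row 1: diag=12, rhs=-20; c'=1/4, d'=-5/3
row 2: denom=8−3·1/4=29/4; d'=(-4−3·-5/3)/(29/4)=4/29
row 3: denom=8−1·4/29=228/29; d'=(-2−1·4/29)/(228/29)=-31/114
back: M3=-31/114
back: M2=4/29−4/29·-31/114=10/57
back: M1=-5/3−1/4·10/57=-65/38
M: M0=0, M1=-65/38, M2=10/57, M3=-31/114, M4=0
seg 0: a=-4, c=M0/2=0, d=(M1−M0)/(6·3)=-65/684, b=Δ0−h0·(2M0+M1)/6=293/76
seg 1: a=5, c=M1/2=-65/76, d=(M2−M1)/(6·3)=215/2052, b=Δ1−h1·(2M1+M2)/6=49/38
seg 2: a=4, c=M2/2=5/57, d=(M3−M2)/(6·1)=-17/228, b=Δ2−h2·(2M2+M3)/6=-77/76
seg 3: a=3, c=M3/2=-31/228, d=(M4−M3)/(6·3)=31/2052, b=Δ3−h3·(2M3+M4)/6=-121/114
t_q=3/2 → seg 0, τ=3/2; S=-4+293/76·τ+0·τ²+-65/684·τ³=889/608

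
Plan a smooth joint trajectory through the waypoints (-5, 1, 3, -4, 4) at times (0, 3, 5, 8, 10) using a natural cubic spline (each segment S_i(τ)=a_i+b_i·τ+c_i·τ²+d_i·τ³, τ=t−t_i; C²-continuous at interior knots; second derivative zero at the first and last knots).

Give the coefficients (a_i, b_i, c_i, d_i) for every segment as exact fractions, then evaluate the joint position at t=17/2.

  seg 0: a=-5 b=1699/870 c=0 d=41/7830
  seg 1: a=1 b=911/435 c=41/870 d=-517/1740
  seg 2: a=3 b=-186/145 c=-151/87 d=1808/3915
  seg 3: a=-4 b=112/145 c=351/145 d=-117/290
S(17/2) = -7097/2320

Δ: Δ0=2, Δ1=1, Δ2=-7/3, Δ3=4
row 1: diag=10, rhs=-6; c'=1/5, d'=-3/5
row 2: denom=10−2·1/5=48/5; d'=(-20−2·-3/5)/(48/5)=-47/24
row 3: denom=10−3·5/16=145/16; d'=(38−3·-47/24)/(145/16)=702/145
back: M3=702/145
back: M2=-47/24−5/16·702/145=-302/87
back: M1=-3/5−1/5·-302/87=41/435
M: M0=0, M1=41/435, M2=-302/87, M3=702/145, M4=0
seg 0: a=-5, c=M0/2=0, d=(M1−M0)/(6·3)=41/7830, b=Δ0−h0·(2M0+M1)/6=1699/870
seg 1: a=1, c=M1/2=41/870, d=(M2−M1)/(6·2)=-517/1740, b=Δ1−h1·(2M1+M2)/6=911/435
seg 2: a=3, c=M2/2=-151/87, d=(M3−M2)/(6·3)=1808/3915, b=Δ2−h2·(2M2+M3)/6=-186/145
seg 3: a=-4, c=M3/2=351/145, d=(M4−M3)/(6·2)=-117/290, b=Δ3−h3·(2M3+M4)/6=112/145
t_q=17/2 → seg 3, τ=1/2; S=-4+112/145·τ+351/145·τ²+-117/290·τ³=-7097/2320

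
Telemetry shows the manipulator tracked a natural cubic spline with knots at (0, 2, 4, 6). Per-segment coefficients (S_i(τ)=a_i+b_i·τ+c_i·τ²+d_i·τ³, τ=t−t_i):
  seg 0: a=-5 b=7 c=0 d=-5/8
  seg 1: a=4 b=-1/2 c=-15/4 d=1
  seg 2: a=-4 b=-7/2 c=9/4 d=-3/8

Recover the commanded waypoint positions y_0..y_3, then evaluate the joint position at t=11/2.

y_0=-5 y_1=4 y_2=-4 y_3=-5
S(11/2) = -349/64

y_0 = S_0(0) = a_0 = -5
y_1 = S_1(0) = a_1 = 4
y_2 = S_2(0) = a_2 = -4
y_3 = S_2(2) = -5
t_q=11/2 is in segment 2 (τ=3/2); S_2(τ)=-349/64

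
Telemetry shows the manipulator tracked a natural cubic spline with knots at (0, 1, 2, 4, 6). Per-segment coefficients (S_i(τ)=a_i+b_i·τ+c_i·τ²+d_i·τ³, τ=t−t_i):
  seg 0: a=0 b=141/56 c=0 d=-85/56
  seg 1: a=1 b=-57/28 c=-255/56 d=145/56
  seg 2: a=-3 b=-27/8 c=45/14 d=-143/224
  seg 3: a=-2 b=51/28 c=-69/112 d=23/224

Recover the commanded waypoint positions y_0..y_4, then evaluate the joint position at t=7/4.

y_0=0 y_1=1 y_2=-3 y_3=-2 y_4=0
S(7/4) = -7153/3584

y_0 = S_0(0) = a_0 = 0
y_1 = S_1(0) = a_1 = 1
y_2 = S_2(0) = a_2 = -3
y_3 = S_3(0) = a_3 = -2
y_4 = S_3(2) = 0
t_q=7/4 is in segment 1 (τ=3/4); S_1(τ)=-7153/3584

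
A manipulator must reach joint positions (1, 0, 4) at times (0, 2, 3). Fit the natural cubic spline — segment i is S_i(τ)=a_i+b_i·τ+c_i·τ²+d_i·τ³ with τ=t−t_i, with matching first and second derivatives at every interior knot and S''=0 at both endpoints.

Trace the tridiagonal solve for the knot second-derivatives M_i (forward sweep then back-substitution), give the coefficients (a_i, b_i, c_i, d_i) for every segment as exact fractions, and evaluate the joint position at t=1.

  seg 0: a=1 b=-2 c=0 d=3/8
  seg 1: a=0 b=5/2 c=9/4 d=-3/4
S(1) = -5/8

Δ: Δ0=-1/2, Δ1=4
row 1: diag=6, rhs=27; c'=1/6, d'=9/2
back: M1=9/2
M: M0=0, M1=9/2, M2=0
seg 0: a=1, c=M0/2=0, d=(M1−M0)/(6·2)=3/8, b=Δ0−h0·(2M0+M1)/6=-2
seg 1: a=0, c=M1/2=9/4, d=(M2−M1)/(6·1)=-3/4, b=Δ1−h1·(2M1+M2)/6=5/2
t_q=1 → seg 0, τ=1; S=1+-2·τ+0·τ²+3/8·τ³=-5/8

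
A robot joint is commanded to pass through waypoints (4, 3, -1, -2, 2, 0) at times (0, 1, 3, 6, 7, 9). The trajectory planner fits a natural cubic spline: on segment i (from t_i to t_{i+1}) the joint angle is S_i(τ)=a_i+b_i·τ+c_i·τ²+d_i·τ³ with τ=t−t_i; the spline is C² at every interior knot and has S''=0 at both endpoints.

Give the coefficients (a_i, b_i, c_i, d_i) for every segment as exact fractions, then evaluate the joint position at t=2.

  seg 0: a=4 b=-1441/1731 c=0 d=-290/1731
  seg 1: a=3 b=-2311/1731 c=-290/577 d=589/6924
  seg 2: a=-1 b=-4024/1731 c=9/1154 d=757/3462
  seg 3: a=-2 b=12553/3462 c=1140/577 d=-5545/3462
  seg 4: a=2 b=4799/1731 c=-3265/1154 d=3265/6924
S(2) = 2879/2308

Δ: Δ0=-1, Δ1=-2, Δ2=-1/3, Δ3=4, Δ4=-1
row 1: diag=6, rhs=-6; c'=1/3, d'=-1
row 2: denom=10−2·1/3=28/3; d'=(10−2·-1)/(28/3)=9/7
row 3: denom=8−3·9/28=197/28; d'=(26−3·9/7)/(197/28)=620/197
row 4: denom=6−1·28/197=1154/197; d'=(-30−1·620/197)/(1154/197)=-3265/577
back: M4=-3265/577
back: M3=620/197−28/197·-3265/577=2280/577
back: M2=9/7−9/28·2280/577=9/577
back: M1=-1−1/3·9/577=-580/577
M: M0=0, M1=-580/577, M2=9/577, M3=2280/577, M4=-3265/577, M5=0
seg 0: a=4, c=M0/2=0, d=(M1−M0)/(6·1)=-290/1731, b=Δ0−h0·(2M0+M1)/6=-1441/1731
seg 1: a=3, c=M1/2=-290/577, d=(M2−M1)/(6·2)=589/6924, b=Δ1−h1·(2M1+M2)/6=-2311/1731
seg 2: a=-1, c=M2/2=9/1154, d=(M3−M2)/(6·3)=757/3462, b=Δ2−h2·(2M2+M3)/6=-4024/1731
seg 3: a=-2, c=M3/2=1140/577, d=(M4−M3)/(6·1)=-5545/3462, b=Δ3−h3·(2M3+M4)/6=12553/3462
seg 4: a=2, c=M4/2=-3265/1154, d=(M5−M4)/(6·2)=3265/6924, b=Δ4−h4·(2M4+M5)/6=4799/1731
t_q=2 → seg 1, τ=1; S=3+-2311/1731·τ+-290/577·τ²+589/6924·τ³=2879/2308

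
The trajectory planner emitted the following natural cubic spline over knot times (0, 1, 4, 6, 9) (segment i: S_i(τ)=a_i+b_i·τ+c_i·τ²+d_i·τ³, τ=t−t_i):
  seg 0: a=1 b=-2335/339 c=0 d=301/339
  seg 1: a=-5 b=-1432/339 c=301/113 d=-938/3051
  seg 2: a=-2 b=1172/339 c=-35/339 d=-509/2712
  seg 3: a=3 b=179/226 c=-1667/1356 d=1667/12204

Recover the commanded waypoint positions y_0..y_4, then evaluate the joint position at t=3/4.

y_0=1 y_1=-5 y_2=-2 y_3=3 y_4=-2
S(3/4) = -27419/7232

y_0 = S_0(0) = a_0 = 1
y_1 = S_1(0) = a_1 = -5
y_2 = S_2(0) = a_2 = -2
y_3 = S_3(0) = a_3 = 3
y_4 = S_3(3) = -2
t_q=3/4 is in segment 0 (τ=3/4); S_0(τ)=-27419/7232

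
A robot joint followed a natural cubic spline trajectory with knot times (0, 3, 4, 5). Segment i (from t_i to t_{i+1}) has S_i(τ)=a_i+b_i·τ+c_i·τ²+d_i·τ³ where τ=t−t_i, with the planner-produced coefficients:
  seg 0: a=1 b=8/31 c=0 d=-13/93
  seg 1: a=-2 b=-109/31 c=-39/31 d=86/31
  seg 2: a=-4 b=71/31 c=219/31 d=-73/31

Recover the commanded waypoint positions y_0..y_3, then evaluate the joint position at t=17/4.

y_0=1 y_1=-2 y_2=-4 y_3=3
S(17/4) = -5997/1984

y_0 = S_0(0) = a_0 = 1
y_1 = S_1(0) = a_1 = -2
y_2 = S_2(0) = a_2 = -4
y_3 = S_2(1) = 3
t_q=17/4 is in segment 2 (τ=1/4); S_2(τ)=-5997/1984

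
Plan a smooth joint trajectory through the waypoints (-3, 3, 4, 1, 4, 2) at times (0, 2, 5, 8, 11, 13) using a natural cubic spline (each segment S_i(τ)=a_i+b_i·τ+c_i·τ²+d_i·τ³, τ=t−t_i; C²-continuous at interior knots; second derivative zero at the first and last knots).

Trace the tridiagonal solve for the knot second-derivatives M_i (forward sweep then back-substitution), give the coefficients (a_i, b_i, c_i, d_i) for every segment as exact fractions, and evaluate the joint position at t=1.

  seg 0: a=-3 b=13177/3807 c=0 d=-439/3807
  seg 1: a=3 b=7909/3807 c=-878/1269 d=1262/34263
  seg 2: a=4 b=-4109/3807 c=-1372/3807 d=94/729
  seg 3: a=1 b=913/3807 c=3046/3807 d=-6244/34263
  seg 4: a=4 b=457/3807 c=-1066/1269 d=533/3807
S(1) = 439/1269

Δ: Δ0=3, Δ1=1/3, Δ2=-1, Δ3=1, Δ4=-1
row 1: diag=10, rhs=-16; c'=3/10, d'=-8/5
row 2: denom=12−3·3/10=111/10; d'=(-8−3·-8/5)/(111/10)=-32/111
row 3: denom=12−3·10/37=414/37; d'=(12−3·-32/111)/(414/37)=238/207
row 4: denom=10−3·37/138=423/46; d'=(-12−3·238/207)/(423/46)=-2132/1269
back: M4=-2132/1269
back: M3=238/207−37/138·-2132/1269=6092/3807
back: M2=-32/111−10/37·6092/3807=-2744/3807
back: M1=-8/5−3/10·-2744/3807=-1756/1269
M: M0=0, M1=-1756/1269, M2=-2744/3807, M3=6092/3807, M4=-2132/1269, M5=0
seg 0: a=-3, c=M0/2=0, d=(M1−M0)/(6·2)=-439/3807, b=Δ0−h0·(2M0+M1)/6=13177/3807
seg 1: a=3, c=M1/2=-878/1269, d=(M2−M1)/(6·3)=1262/34263, b=Δ1−h1·(2M1+M2)/6=7909/3807
seg 2: a=4, c=M2/2=-1372/3807, d=(M3−M2)/(6·3)=94/729, b=Δ2−h2·(2M2+M3)/6=-4109/3807
seg 3: a=1, c=M3/2=3046/3807, d=(M4−M3)/(6·3)=-6244/34263, b=Δ3−h3·(2M3+M4)/6=913/3807
seg 4: a=4, c=M4/2=-1066/1269, d=(M5−M4)/(6·2)=533/3807, b=Δ4−h4·(2M4+M5)/6=457/3807
t_q=1 → seg 0, τ=1; S=-3+13177/3807·τ+0·τ²+-439/3807·τ³=439/1269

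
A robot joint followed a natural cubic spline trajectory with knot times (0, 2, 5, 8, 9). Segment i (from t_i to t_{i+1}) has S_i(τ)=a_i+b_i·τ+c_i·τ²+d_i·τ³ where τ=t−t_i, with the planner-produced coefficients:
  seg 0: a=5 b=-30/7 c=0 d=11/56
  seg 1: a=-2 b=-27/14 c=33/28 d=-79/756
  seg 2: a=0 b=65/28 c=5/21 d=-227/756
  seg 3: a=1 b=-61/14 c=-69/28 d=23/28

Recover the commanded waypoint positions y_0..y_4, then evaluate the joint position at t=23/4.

y_0=5 y_1=-2 y_2=0 y_3=1 y_4=-5
S(23/4) = 3133/1792

y_0 = S_0(0) = a_0 = 5
y_1 = S_1(0) = a_1 = -2
y_2 = S_2(0) = a_2 = 0
y_3 = S_3(0) = a_3 = 1
y_4 = S_3(1) = -5
t_q=23/4 is in segment 2 (τ=3/4); S_2(τ)=3133/1792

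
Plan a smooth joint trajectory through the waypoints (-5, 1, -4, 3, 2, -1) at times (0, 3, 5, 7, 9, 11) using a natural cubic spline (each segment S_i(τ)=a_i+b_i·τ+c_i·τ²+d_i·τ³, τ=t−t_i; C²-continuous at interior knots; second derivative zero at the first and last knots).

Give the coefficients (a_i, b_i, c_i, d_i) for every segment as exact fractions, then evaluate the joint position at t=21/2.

Δ: Δ0=2, Δ1=-5/2, Δ2=7/2, Δ3=-1/2, Δ4=-3/2
row 1: diag=10, rhs=-27; c'=1/5, d'=-27/10
row 2: denom=8−2·1/5=38/5; d'=(36−2·-27/10)/(38/5)=207/38
row 3: denom=8−2·5/19=142/19; d'=(-24−2·207/38)/(142/19)=-663/142
row 4: denom=8−2·19/71=530/71; d'=(-6−2·-663/142)/(530/71)=237/530
back: M4=237/530
back: M3=-663/142−19/71·237/530=-1269/265
back: M2=207/38−5/19·-1269/265=711/106
back: M1=-27/10−1/5·711/106=-1071/265
M: M0=0, M1=-1071/265, M2=711/106, M3=-1269/265, M4=237/530, M5=0
seg 0: a=-5, c=M0/2=0, d=(M1−M0)/(6·3)=-119/530, b=Δ0−h0·(2M0+M1)/6=2131/530
seg 1: a=1, c=M1/2=-1071/530, d=(M2−M1)/(6·2)=1899/2120, b=Δ1−h1·(2M1+M2)/6=-541/265
seg 2: a=-4, c=M2/2=711/212, d=(M3−M2)/(6·2)=-2031/2120, b=Δ2−h2·(2M2+M3)/6=331/530
seg 3: a=3, c=M3/2=-1269/530, d=(M4−M3)/(6·2)=185/424, b=Δ3−h3·(2M3+M4)/6=674/265
seg 4: a=2, c=M4/2=237/1060, d=(M5−M4)/(6·2)=-79/2120, b=Δ4−h4·(2M4+M5)/6=-953/530
t_q=21/2 → seg 4, τ=3/2; S=2+-953/530·τ+237/1060·τ²+-79/2120·τ³=-1085/3392

  seg 0: a=-5 b=2131/530 c=0 d=-119/530
  seg 1: a=1 b=-541/265 c=-1071/530 d=1899/2120
  seg 2: a=-4 b=331/530 c=711/212 d=-2031/2120
  seg 3: a=3 b=674/265 c=-1269/530 d=185/424
  seg 4: a=2 b=-953/530 c=237/1060 d=-79/2120
S(21/2) = -1085/3392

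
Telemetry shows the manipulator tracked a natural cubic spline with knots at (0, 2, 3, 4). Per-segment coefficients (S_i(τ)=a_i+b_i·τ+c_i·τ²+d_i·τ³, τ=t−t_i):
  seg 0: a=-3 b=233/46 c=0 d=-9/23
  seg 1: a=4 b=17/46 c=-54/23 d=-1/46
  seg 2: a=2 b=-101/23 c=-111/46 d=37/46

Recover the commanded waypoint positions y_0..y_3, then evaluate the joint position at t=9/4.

y_0 = S_0(0) = a_0 = -3
y_1 = S_1(0) = a_1 = 4
y_2 = S_2(0) = a_2 = 2
y_3 = S_2(1) = -4
t_q=9/4 is in segment 1 (τ=1/4); S_1(τ)=505/128

y_0=-3 y_1=4 y_2=2 y_3=-4
S(9/4) = 505/128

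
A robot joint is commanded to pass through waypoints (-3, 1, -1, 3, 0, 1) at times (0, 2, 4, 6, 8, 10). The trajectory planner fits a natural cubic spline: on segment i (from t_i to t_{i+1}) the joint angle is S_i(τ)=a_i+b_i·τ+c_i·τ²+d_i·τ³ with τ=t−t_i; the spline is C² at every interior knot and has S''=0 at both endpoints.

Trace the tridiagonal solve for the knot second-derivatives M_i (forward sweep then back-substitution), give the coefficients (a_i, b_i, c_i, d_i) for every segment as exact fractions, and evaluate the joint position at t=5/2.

Δ: Δ0=2, Δ1=-1, Δ2=2, Δ3=-3/2, Δ4=1/2
row 1: diag=8, rhs=-18; c'=1/4, d'=-9/4
row 2: denom=8−2·1/4=15/2; d'=(18−2·-9/4)/(15/2)=3
row 3: denom=8−2·4/15=112/15; d'=(-21−2·3)/(112/15)=-405/112
row 4: denom=8−2·15/56=209/28; d'=(12−2·-405/112)/(209/28)=1077/418
back: M4=1077/418
back: M3=-405/112−15/56·1077/418=-900/209
back: M2=3−4/15·-900/209=867/209
back: M1=-9/4−1/4·867/209=-687/209
M: M0=0, M1=-687/209, M2=867/209, M3=-900/209, M4=1077/418, M5=0
seg 0: a=-3, c=M0/2=0, d=(M1−M0)/(6·2)=-229/836, b=Δ0−h0·(2M0+M1)/6=647/209
seg 1: a=1, c=M1/2=-687/418, d=(M2−M1)/(6·2)=259/418, b=Δ1−h1·(2M1+M2)/6=-40/209
seg 2: a=-1, c=M2/2=867/418, d=(M3−M2)/(6·2)=-31/44, b=Δ2−h2·(2M2+M3)/6=140/209
seg 3: a=3, c=M3/2=-450/209, d=(M4−M3)/(6·2)=959/1672, b=Δ3−h3·(2M3+M4)/6=107/209
seg 4: a=0, c=M4/2=1077/836, d=(M5−M4)/(6·2)=-359/1672, b=Δ4−h4·(2M4+M5)/6=-509/418
t_q=5/2 → seg 1, τ=1/2; S=1+-40/209·τ+-687/418·τ²+259/418·τ³=1909/3344

  seg 0: a=-3 b=647/209 c=0 d=-229/836
  seg 1: a=1 b=-40/209 c=-687/418 d=259/418
  seg 2: a=-1 b=140/209 c=867/418 d=-31/44
  seg 3: a=3 b=107/209 c=-450/209 d=959/1672
  seg 4: a=0 b=-509/418 c=1077/836 d=-359/1672
S(5/2) = 1909/3344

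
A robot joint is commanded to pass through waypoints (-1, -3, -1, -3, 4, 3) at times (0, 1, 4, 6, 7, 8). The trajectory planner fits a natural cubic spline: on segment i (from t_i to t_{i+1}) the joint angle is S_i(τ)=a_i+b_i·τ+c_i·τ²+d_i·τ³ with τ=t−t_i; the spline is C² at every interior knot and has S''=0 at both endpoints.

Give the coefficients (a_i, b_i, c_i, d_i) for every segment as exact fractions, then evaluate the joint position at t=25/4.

  seg 0: a=-1 b=-11807/4515 c=0 d=2777/4515
  seg 1: a=-3 b=-3476/4515 c=2777/1505 d=-6169/13545
  seg 2: a=-1 b=-9011/4515 c=-3392/1505 d=6212/4515
  seg 3: a=-3 b=3547/645 c=9032/1505 d=-4064/903
  seg 4: a=4 b=18061/4515 c=-11288/1505 d=11288/4515
S(25/4) = -7949/6020

Δ: Δ0=-2, Δ1=2/3, Δ2=-1, Δ3=7, Δ4=-1
row 1: diag=8, rhs=16; c'=3/8, d'=2
row 2: denom=10−3·3/8=71/8; d'=(-10−3·2)/(71/8)=-128/71
row 3: denom=6−2·16/71=394/71; d'=(48−2·-128/71)/(394/71)=1832/197
row 4: denom=4−1·71/394=1505/394; d'=(-48−1·1832/197)/(1505/394)=-22576/1505
back: M4=-22576/1505
back: M3=1832/197−71/394·-22576/1505=18064/1505
back: M2=-128/71−16/71·18064/1505=-6784/1505
back: M1=2−3/8·-6784/1505=5554/1505
M: M0=0, M1=5554/1505, M2=-6784/1505, M3=18064/1505, M4=-22576/1505, M5=0
seg 0: a=-1, c=M0/2=0, d=(M1−M0)/(6·1)=2777/4515, b=Δ0−h0·(2M0+M1)/6=-11807/4515
seg 1: a=-3, c=M1/2=2777/1505, d=(M2−M1)/(6·3)=-6169/13545, b=Δ1−h1·(2M1+M2)/6=-3476/4515
seg 2: a=-1, c=M2/2=-3392/1505, d=(M3−M2)/(6·2)=6212/4515, b=Δ2−h2·(2M2+M3)/6=-9011/4515
seg 3: a=-3, c=M3/2=9032/1505, d=(M4−M3)/(6·1)=-4064/903, b=Δ3−h3·(2M3+M4)/6=3547/645
seg 4: a=4, c=M4/2=-11288/1505, d=(M5−M4)/(6·1)=11288/4515, b=Δ4−h4·(2M4+M5)/6=18061/4515
t_q=25/4 → seg 3, τ=1/4; S=-3+3547/645·τ+9032/1505·τ²+-4064/903·τ³=-7949/6020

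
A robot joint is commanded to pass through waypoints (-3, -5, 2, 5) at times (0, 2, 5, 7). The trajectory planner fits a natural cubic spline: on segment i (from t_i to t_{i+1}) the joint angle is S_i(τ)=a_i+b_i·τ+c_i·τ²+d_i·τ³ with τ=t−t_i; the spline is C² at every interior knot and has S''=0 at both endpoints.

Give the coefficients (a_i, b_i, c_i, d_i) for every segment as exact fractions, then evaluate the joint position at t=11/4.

  seg 0: a=-3 b=-488/273 c=0 d=215/1092
  seg 1: a=-5 b=157/273 c=215/182 d=-25/126
  seg 2: a=2 b=1259/546 c=-55/91 d=55/546
S(11/4) = -46451/11648

Δ: Δ0=-1, Δ1=7/3, Δ2=3/2
row 1: diag=10, rhs=20; c'=3/10, d'=2
row 2: denom=10−3·3/10=91/10; d'=(-5−3·2)/(91/10)=-110/91
back: M2=-110/91
back: M1=2−3/10·-110/91=215/91
M: M0=0, M1=215/91, M2=-110/91, M3=0
seg 0: a=-3, c=M0/2=0, d=(M1−M0)/(6·2)=215/1092, b=Δ0−h0·(2M0+M1)/6=-488/273
seg 1: a=-5, c=M1/2=215/182, d=(M2−M1)/(6·3)=-25/126, b=Δ1−h1·(2M1+M2)/6=157/273
seg 2: a=2, c=M2/2=-55/91, d=(M3−M2)/(6·2)=55/546, b=Δ2−h2·(2M2+M3)/6=1259/546
t_q=11/4 → seg 1, τ=3/4; S=-5+157/273·τ+215/182·τ²+-25/126·τ³=-46451/11648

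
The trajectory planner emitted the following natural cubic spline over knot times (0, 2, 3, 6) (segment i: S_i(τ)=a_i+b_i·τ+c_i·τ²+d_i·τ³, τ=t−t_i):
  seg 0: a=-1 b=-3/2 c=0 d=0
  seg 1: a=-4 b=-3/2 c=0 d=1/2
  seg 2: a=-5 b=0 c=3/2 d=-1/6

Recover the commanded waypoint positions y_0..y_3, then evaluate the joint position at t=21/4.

y_0=-1 y_1=-4 y_2=-5 y_3=4
S(21/4) = 89/128

y_0 = S_0(0) = a_0 = -1
y_1 = S_1(0) = a_1 = -4
y_2 = S_2(0) = a_2 = -5
y_3 = S_2(3) = 4
t_q=21/4 is in segment 2 (τ=9/4); S_2(τ)=89/128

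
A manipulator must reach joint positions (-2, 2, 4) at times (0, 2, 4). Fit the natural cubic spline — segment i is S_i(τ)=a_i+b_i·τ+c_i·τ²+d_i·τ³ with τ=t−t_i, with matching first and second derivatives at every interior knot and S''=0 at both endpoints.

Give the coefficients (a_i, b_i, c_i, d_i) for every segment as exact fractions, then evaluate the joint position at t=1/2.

  seg 0: a=-2 b=9/4 c=0 d=-1/16
  seg 1: a=2 b=3/2 c=-3/8 d=1/16
S(1/2) = -113/128

Δ: Δ0=2, Δ1=1
row 1: diag=8, rhs=-6; c'=1/4, d'=-3/4
back: M1=-3/4
M: M0=0, M1=-3/4, M2=0
seg 0: a=-2, c=M0/2=0, d=(M1−M0)/(6·2)=-1/16, b=Δ0−h0·(2M0+M1)/6=9/4
seg 1: a=2, c=M1/2=-3/8, d=(M2−M1)/(6·2)=1/16, b=Δ1−h1·(2M1+M2)/6=3/2
t_q=1/2 → seg 0, τ=1/2; S=-2+9/4·τ+0·τ²+-1/16·τ³=-113/128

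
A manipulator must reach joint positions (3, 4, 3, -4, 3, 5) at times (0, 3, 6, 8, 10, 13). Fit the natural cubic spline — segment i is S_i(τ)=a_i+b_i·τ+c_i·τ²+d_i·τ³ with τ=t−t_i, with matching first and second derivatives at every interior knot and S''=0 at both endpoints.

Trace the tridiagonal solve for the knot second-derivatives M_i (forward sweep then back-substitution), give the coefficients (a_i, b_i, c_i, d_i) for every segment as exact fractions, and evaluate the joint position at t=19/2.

Δ: Δ0=1/3, Δ1=-1/3, Δ2=-7/2, Δ3=7/2, Δ4=2/3
row 1: diag=12, rhs=-4; c'=1/4, d'=-1/3
row 2: denom=10−3·1/4=37/4; d'=(-19−3·-1/3)/(37/4)=-72/37
row 3: denom=8−2·8/37=280/37; d'=(42−2·-72/37)/(280/37)=849/140
row 4: denom=10−2·37/140=663/70; d'=(-17−2·849/140)/(663/70)=-2039/663
back: M4=-2039/663
back: M3=849/140−37/140·-2039/663=9119/1326
back: M2=-72/37−8/37·9119/1326=-2276/663
back: M1=-1/3−1/4·-2276/663=116/221
M: M0=0, M1=116/221, M2=-2276/663, M3=9119/1326, M4=-2039/663, M5=0
seg 0: a=3, c=M0/2=0, d=(M1−M0)/(6·3)=58/1989, b=Δ0−h0·(2M0+M1)/6=47/663
seg 1: a=4, c=M1/2=58/221, d=(M2−M1)/(6·3)=-1312/5967, b=Δ1−h1·(2M1+M2)/6=569/663
seg 2: a=3, c=M2/2=-1138/663, d=(M3−M2)/(6·2)=1519/1768, b=Δ2−h2·(2M2+M3)/6=-2323/663
seg 3: a=-4, c=M3/2=9119/2652, d=(M4−M3)/(6·2)=-4399/5304, b=Δ3−h3·(2M3+M4)/6=-79/1326
seg 4: a=3, c=M4/2=-2039/1326, d=(M5−M4)/(6·3)=2039/11934, b=Δ4−h4·(2M4+M5)/6=827/221
t_q=19/2 → seg 3, τ=3/2; S=-4+-79/1326·τ+9119/2652·τ²+-4399/5304·τ³=11997/14144

  seg 0: a=3 b=47/663 c=0 d=58/1989
  seg 1: a=4 b=569/663 c=58/221 d=-1312/5967
  seg 2: a=3 b=-2323/663 c=-1138/663 d=1519/1768
  seg 3: a=-4 b=-79/1326 c=9119/2652 d=-4399/5304
  seg 4: a=3 b=827/221 c=-2039/1326 d=2039/11934
S(19/2) = 11997/14144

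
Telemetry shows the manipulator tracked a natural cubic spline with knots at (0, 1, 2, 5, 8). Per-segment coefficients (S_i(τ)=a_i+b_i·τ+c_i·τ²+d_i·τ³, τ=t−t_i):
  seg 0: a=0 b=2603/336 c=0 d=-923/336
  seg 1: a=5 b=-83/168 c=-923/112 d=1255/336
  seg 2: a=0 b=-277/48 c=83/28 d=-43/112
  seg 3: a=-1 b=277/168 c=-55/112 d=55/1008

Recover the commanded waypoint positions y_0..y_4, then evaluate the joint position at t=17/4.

y_0=0 y_1=5 y_2=0 y_3=-1 y_4=1
S(17/4) = -16851/7168

y_0 = S_0(0) = a_0 = 0
y_1 = S_1(0) = a_1 = 5
y_2 = S_2(0) = a_2 = 0
y_3 = S_3(0) = a_3 = -1
y_4 = S_3(3) = 1
t_q=17/4 is in segment 2 (τ=9/4); S_2(τ)=-16851/7168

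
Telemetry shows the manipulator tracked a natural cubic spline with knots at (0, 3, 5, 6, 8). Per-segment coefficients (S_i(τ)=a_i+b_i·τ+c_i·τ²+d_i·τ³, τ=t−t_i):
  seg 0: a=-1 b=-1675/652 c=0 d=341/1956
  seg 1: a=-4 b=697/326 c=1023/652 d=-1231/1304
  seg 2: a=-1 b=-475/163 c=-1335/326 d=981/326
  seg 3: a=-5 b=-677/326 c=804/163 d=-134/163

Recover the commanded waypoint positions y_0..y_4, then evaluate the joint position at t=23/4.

y_0=-1 y_1=-4 y_2=-1 y_3=-5 y_4=4
S(23/4) = -88037/20864

y_0 = S_0(0) = a_0 = -1
y_1 = S_1(0) = a_1 = -4
y_2 = S_2(0) = a_2 = -1
y_3 = S_3(0) = a_3 = -5
y_4 = S_3(2) = 4
t_q=23/4 is in segment 2 (τ=3/4); S_2(τ)=-88037/20864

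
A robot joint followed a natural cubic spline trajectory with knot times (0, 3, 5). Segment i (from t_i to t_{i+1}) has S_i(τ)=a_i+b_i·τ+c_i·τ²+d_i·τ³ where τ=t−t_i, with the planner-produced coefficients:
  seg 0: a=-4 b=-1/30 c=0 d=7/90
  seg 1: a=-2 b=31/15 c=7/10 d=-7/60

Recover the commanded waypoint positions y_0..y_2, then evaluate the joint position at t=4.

y_0 = S_0(0) = a_0 = -4
y_1 = S_1(0) = a_1 = -2
y_2 = S_1(2) = 4
t_q=4 is in segment 1 (τ=1); S_1(τ)=13/20

y_0=-4 y_1=-2 y_2=4
S(4) = 13/20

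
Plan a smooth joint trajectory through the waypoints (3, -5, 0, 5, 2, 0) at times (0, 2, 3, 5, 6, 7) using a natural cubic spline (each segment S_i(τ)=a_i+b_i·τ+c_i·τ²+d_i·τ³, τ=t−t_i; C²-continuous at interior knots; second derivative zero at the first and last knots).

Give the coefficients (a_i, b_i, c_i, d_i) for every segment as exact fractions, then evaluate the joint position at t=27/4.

  seg 0: a=3 b=-5055/709 c=0 d=2219/2836
  seg 1: a=-5 b=1602/709 c=6657/1418 d=-2771/1418
  seg 2: a=0 b=8205/1418 c=-828/709 d=-337/1418
  seg 3: a=5 b=-2463/1418 c=-1839/709 d=1887/1418
  seg 4: a=2 b=-2079/709 c=1983/1418 d=-661/1418
S(27/4) = 35461/90752

Δ: Δ0=-4, Δ1=5, Δ2=5/2, Δ3=-3, Δ4=-2
row 1: diag=6, rhs=54; c'=1/6, d'=9
row 2: denom=6−1·1/6=35/6; d'=(-15−1·9)/(35/6)=-144/35
row 3: denom=6−2·12/35=186/35; d'=(-33−2·-144/35)/(186/35)=-289/62
row 4: denom=4−1·35/186=709/186; d'=(6−1·-289/62)/(709/186)=1983/709
back: M4=1983/709
back: M3=-289/62−35/186·1983/709=-3678/709
back: M2=-144/35−12/35·-3678/709=-1656/709
back: M1=9−1/6·-1656/709=6657/709
M: M0=0, M1=6657/709, M2=-1656/709, M3=-3678/709, M4=1983/709, M5=0
seg 0: a=3, c=M0/2=0, d=(M1−M0)/(6·2)=2219/2836, b=Δ0−h0·(2M0+M1)/6=-5055/709
seg 1: a=-5, c=M1/2=6657/1418, d=(M2−M1)/(6·1)=-2771/1418, b=Δ1−h1·(2M1+M2)/6=1602/709
seg 2: a=0, c=M2/2=-828/709, d=(M3−M2)/(6·2)=-337/1418, b=Δ2−h2·(2M2+M3)/6=8205/1418
seg 3: a=5, c=M3/2=-1839/709, d=(M4−M3)/(6·1)=1887/1418, b=Δ3−h3·(2M3+M4)/6=-2463/1418
seg 4: a=2, c=M4/2=1983/1418, d=(M5−M4)/(6·1)=-661/1418, b=Δ4−h4·(2M4+M5)/6=-2079/709
t_q=27/4 → seg 4, τ=3/4; S=2+-2079/709·τ+1983/1418·τ²+-661/1418·τ³=35461/90752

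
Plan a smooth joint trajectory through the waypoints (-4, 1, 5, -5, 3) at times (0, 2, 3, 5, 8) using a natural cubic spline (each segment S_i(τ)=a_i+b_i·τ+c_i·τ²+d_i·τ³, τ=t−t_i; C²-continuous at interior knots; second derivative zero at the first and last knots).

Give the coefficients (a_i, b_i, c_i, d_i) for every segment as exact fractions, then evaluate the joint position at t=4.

Δ: Δ0=5/2, Δ1=4, Δ2=-5, Δ3=8/3
row 1: diag=6, rhs=9; c'=1/6, d'=3/2
row 2: denom=6−1·1/6=35/6; d'=(-54−1·3/2)/(35/6)=-333/35
row 3: denom=10−2·12/35=326/35; d'=(46−2·-333/35)/(326/35)=1138/163
back: M3=1138/163
back: M2=-333/35−12/35·1138/163=-1941/163
back: M1=3/2−1/6·-1941/163=568/163
M: M0=0, M1=568/163, M2=-1941/163, M3=1138/163, M4=0
seg 0: a=-4, c=M0/2=0, d=(M1−M0)/(6·2)=142/489, b=Δ0−h0·(2M0+M1)/6=1309/978
seg 1: a=1, c=M1/2=284/163, d=(M2−M1)/(6·1)=-2509/978, b=Δ1−h1·(2M1+M2)/6=4717/978
seg 2: a=5, c=M2/2=-1941/326, d=(M3−M2)/(6·2)=3079/1956, b=Δ2−h2·(2M2+M3)/6=299/489
seg 3: a=-5, c=M3/2=569/163, d=(M4−M3)/(6·3)=-569/1467, b=Δ3−h3·(2M3+M4)/6=-2110/489
t_q=4 → seg 2, τ=1; S=5+299/489·τ+-1941/326·τ²+3079/1956·τ³=803/652

  seg 0: a=-4 b=1309/978 c=0 d=142/489
  seg 1: a=1 b=4717/978 c=284/163 d=-2509/978
  seg 2: a=5 b=299/489 c=-1941/326 d=3079/1956
  seg 3: a=-5 b=-2110/489 c=569/163 d=-569/1467
S(4) = 803/652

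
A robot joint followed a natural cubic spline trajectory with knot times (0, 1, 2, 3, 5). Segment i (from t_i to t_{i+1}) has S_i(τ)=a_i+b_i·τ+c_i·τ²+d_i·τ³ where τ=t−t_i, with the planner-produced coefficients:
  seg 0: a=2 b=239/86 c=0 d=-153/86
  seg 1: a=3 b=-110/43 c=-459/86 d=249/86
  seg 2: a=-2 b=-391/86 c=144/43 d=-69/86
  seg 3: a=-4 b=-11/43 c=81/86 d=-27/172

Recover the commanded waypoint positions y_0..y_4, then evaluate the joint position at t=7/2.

y_0=2 y_1=3 y_2=-2 y_3=-4 y_4=-2
S(7/2) = -5383/1376

y_0 = S_0(0) = a_0 = 2
y_1 = S_1(0) = a_1 = 3
y_2 = S_2(0) = a_2 = -2
y_3 = S_3(0) = a_3 = -4
y_4 = S_3(2) = -2
t_q=7/2 is in segment 3 (τ=1/2); S_3(τ)=-5383/1376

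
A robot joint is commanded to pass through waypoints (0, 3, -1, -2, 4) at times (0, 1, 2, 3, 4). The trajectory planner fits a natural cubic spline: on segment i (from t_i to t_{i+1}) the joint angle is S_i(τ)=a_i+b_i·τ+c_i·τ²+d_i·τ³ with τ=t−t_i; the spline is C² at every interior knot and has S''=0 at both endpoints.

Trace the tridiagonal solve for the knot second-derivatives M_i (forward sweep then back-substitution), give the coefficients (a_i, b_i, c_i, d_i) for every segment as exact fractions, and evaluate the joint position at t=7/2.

  seg 0: a=0 b=139/28 c=0 d=-55/28
  seg 1: a=3 b=-13/14 c=-165/28 d=79/28
  seg 2: a=-1 b=-17/4 c=18/7 d=19/28
  seg 3: a=-2 b=41/14 c=129/28 d=-43/28
S(7/2) = 95/224

Δ: Δ0=3, Δ1=-4, Δ2=-1, Δ3=6
row 1: diag=4, rhs=-42; c'=1/4, d'=-21/2
row 2: denom=4−1·1/4=15/4; d'=(18−1·-21/2)/(15/4)=38/5
row 3: denom=4−1·4/15=56/15; d'=(42−1·38/5)/(56/15)=129/14
back: M3=129/14
back: M2=38/5−4/15·129/14=36/7
back: M1=-21/2−1/4·36/7=-165/14
M: M0=0, M1=-165/14, M2=36/7, M3=129/14, M4=0
seg 0: a=0, c=M0/2=0, d=(M1−M0)/(6·1)=-55/28, b=Δ0−h0·(2M0+M1)/6=139/28
seg 1: a=3, c=M1/2=-165/28, d=(M2−M1)/(6·1)=79/28, b=Δ1−h1·(2M1+M2)/6=-13/14
seg 2: a=-1, c=M2/2=18/7, d=(M3−M2)/(6·1)=19/28, b=Δ2−h2·(2M2+M3)/6=-17/4
seg 3: a=-2, c=M3/2=129/28, d=(M4−M3)/(6·1)=-43/28, b=Δ3−h3·(2M3+M4)/6=41/14
t_q=7/2 → seg 3, τ=1/2; S=-2+41/14·τ+129/28·τ²+-43/28·τ³=95/224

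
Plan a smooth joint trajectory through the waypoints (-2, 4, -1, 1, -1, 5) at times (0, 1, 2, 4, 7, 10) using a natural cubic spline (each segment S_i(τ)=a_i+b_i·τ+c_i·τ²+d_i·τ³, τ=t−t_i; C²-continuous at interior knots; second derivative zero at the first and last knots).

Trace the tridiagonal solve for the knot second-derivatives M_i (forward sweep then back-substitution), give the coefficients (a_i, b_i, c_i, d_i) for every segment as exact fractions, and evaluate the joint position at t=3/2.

Δ: Δ0=6, Δ1=-5, Δ2=1, Δ3=-2/3, Δ4=2
row 1: diag=4, rhs=-66; c'=1/4, d'=-33/2
row 2: denom=6−1·1/4=23/4; d'=(36−1·-33/2)/(23/4)=210/23
row 3: denom=10−2·8/23=214/23; d'=(-10−2·210/23)/(214/23)=-325/107
row 4: denom=12−3·69/214=2361/214; d'=(16−3·-325/107)/(2361/214)=5374/2361
back: M4=5374/2361
back: M3=-325/107−69/214·5374/2361=-2968/787
back: M2=210/23−8/23·-2968/787=8218/787
back: M1=-33/2−1/4·8218/787=-15040/787
M: M0=0, M1=-15040/787, M2=8218/787, M3=-2968/787, M4=5374/2361, M5=0
seg 0: a=-2, c=M0/2=0, d=(M1−M0)/(6·1)=-7520/2361, b=Δ0−h0·(2M0+M1)/6=21686/2361
seg 1: a=4, c=M1/2=-7520/787, d=(M2−M1)/(6·1)=11629/2361, b=Δ1−h1·(2M1+M2)/6=-874/2361
seg 2: a=-1, c=M2/2=4109/787, d=(M3−M2)/(6·2)=-5593/4722, b=Δ2−h2·(2M2+M3)/6=-11107/2361
seg 3: a=1, c=M3/2=-1484/787, d=(M4−M3)/(6·3)=7139/21249, b=Δ3−h3·(2M3+M4)/6=4643/2361
seg 4: a=-1, c=M4/2=2687/2361, d=(M5−M4)/(6·3)=-2687/21249, b=Δ4−h4·(2M4+M5)/6=-652/2361
t_q=3/2 → seg 1, τ=1/2; S=4+-874/2361·τ+-7520/787·τ²+11629/2361·τ³=12855/6296

  seg 0: a=-2 b=21686/2361 c=0 d=-7520/2361
  seg 1: a=4 b=-874/2361 c=-7520/787 d=11629/2361
  seg 2: a=-1 b=-11107/2361 c=4109/787 d=-5593/4722
  seg 3: a=1 b=4643/2361 c=-1484/787 d=7139/21249
  seg 4: a=-1 b=-652/2361 c=2687/2361 d=-2687/21249
S(3/2) = 12855/6296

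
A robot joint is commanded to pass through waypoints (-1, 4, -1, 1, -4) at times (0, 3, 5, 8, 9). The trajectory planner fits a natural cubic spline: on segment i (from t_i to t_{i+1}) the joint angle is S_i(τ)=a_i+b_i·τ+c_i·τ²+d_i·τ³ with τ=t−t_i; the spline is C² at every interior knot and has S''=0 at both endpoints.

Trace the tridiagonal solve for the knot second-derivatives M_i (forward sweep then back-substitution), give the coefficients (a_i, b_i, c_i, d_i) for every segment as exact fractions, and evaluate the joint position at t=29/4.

Δ: Δ0=5/3, Δ1=-5/2, Δ2=2/3, Δ3=-5
row 1: diag=10, rhs=-25; c'=1/5, d'=-5/2
row 2: denom=10−2·1/5=48/5; d'=(19−2·-5/2)/(48/5)=5/2
row 3: denom=8−3·5/16=113/16; d'=(-34−3·5/2)/(113/16)=-664/113
back: M3=-664/113
back: M2=5/2−5/16·-664/113=490/113
back: M1=-5/2−1/5·490/113=-761/226
M: M0=0, M1=-761/226, M2=490/113, M3=-664/113, M4=0
seg 0: a=-1, c=M0/2=0, d=(M1−M0)/(6·3)=-761/4068, b=Δ0−h0·(2M0+M1)/6=4543/1356
seg 1: a=4, c=M1/2=-761/452, d=(M2−M1)/(6·2)=1741/2712, b=Δ1−h1·(2M1+M2)/6=-1153/678
seg 2: a=-1, c=M2/2=245/113, d=(M3−M2)/(6·3)=-577/1017, b=Δ2−h2·(2M2+M3)/6=-248/339
seg 3: a=1, c=M3/2=-332/113, d=(M4−M3)/(6·1)=332/339, b=Δ3−h3·(2M3+M4)/6=-1031/339
t_q=29/4 → seg 2, τ=9/4; S=-1+-248/339·τ+245/113·τ²+-577/1017·τ³=13507/7232

  seg 0: a=-1 b=4543/1356 c=0 d=-761/4068
  seg 1: a=4 b=-1153/678 c=-761/452 d=1741/2712
  seg 2: a=-1 b=-248/339 c=245/113 d=-577/1017
  seg 3: a=1 b=-1031/339 c=-332/113 d=332/339
S(29/4) = 13507/7232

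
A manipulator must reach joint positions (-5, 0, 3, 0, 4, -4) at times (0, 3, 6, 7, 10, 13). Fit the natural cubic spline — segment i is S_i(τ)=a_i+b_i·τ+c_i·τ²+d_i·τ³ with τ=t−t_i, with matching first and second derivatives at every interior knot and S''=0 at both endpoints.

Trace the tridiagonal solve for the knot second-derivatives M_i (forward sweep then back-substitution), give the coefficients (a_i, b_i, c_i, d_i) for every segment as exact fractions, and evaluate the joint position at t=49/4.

  seg 0: a=-5 b=223/165 c=0 d=52/1485
  seg 1: a=0 b=379/165 c=52/165 d=-74/297
  seg 2: a=3 b=-419/165 c=-106/55 d=22/15
  seg 3: a=0 b=-329/165 c=136/55 d=-5/11
  seg 4: a=4 b=94/165 c=-89/55 d=89/495
S(49/4) = -607/704

Δ: Δ0=5/3, Δ1=1, Δ2=-3, Δ3=4/3, Δ4=-8/3
row 1: diag=12, rhs=-4; c'=1/4, d'=-1/3
row 2: denom=8−3·1/4=29/4; d'=(-24−3·-1/3)/(29/4)=-92/29
row 3: denom=8−1·4/29=228/29; d'=(26−1·-92/29)/(228/29)=141/38
row 4: denom=12−3·29/76=825/76; d'=(-24−3·141/38)/(825/76)=-178/55
back: M4=-178/55
back: M3=141/38−29/76·-178/55=272/55
back: M2=-92/29−4/29·272/55=-212/55
back: M1=-1/3−1/4·-212/55=104/165
M: M0=0, M1=104/165, M2=-212/55, M3=272/55, M4=-178/55, M5=0
seg 0: a=-5, c=M0/2=0, d=(M1−M0)/(6·3)=52/1485, b=Δ0−h0·(2M0+M1)/6=223/165
seg 1: a=0, c=M1/2=52/165, d=(M2−M1)/(6·3)=-74/297, b=Δ1−h1·(2M1+M2)/6=379/165
seg 2: a=3, c=M2/2=-106/55, d=(M3−M2)/(6·1)=22/15, b=Δ2−h2·(2M2+M3)/6=-419/165
seg 3: a=0, c=M3/2=136/55, d=(M4−M3)/(6·3)=-5/11, b=Δ3−h3·(2M3+M4)/6=-329/165
seg 4: a=4, c=M4/2=-89/55, d=(M5−M4)/(6·3)=89/495, b=Δ4−h4·(2M4+M5)/6=94/165
t_q=49/4 → seg 4, τ=9/4; S=4+94/165·τ+-89/55·τ²+89/495·τ³=-607/704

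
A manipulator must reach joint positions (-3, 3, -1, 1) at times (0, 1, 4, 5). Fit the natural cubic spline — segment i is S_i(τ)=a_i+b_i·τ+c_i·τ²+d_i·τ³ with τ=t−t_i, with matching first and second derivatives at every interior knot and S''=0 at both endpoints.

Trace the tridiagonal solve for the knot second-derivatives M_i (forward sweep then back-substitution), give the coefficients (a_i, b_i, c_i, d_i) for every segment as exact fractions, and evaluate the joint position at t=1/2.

  seg 0: a=-3 b=1196/165 c=0 d=-206/165
  seg 1: a=3 b=578/165 c=-206/55 d=32/45
  seg 2: a=-1 b=38/165 c=146/55 d=-146/165
S(1/2) = 103/220

Δ: Δ0=6, Δ1=-4/3, Δ2=2
row 1: diag=8, rhs=-44; c'=3/8, d'=-11/2
row 2: denom=8−3·3/8=55/8; d'=(20−3·-11/2)/(55/8)=292/55
back: M2=292/55
back: M1=-11/2−3/8·292/55=-412/55
M: M0=0, M1=-412/55, M2=292/55, M3=0
seg 0: a=-3, c=M0/2=0, d=(M1−M0)/(6·1)=-206/165, b=Δ0−h0·(2M0+M1)/6=1196/165
seg 1: a=3, c=M1/2=-206/55, d=(M2−M1)/(6·3)=32/45, b=Δ1−h1·(2M1+M2)/6=578/165
seg 2: a=-1, c=M2/2=146/55, d=(M3−M2)/(6·1)=-146/165, b=Δ2−h2·(2M2+M3)/6=38/165
t_q=1/2 → seg 0, τ=1/2; S=-3+1196/165·τ+0·τ²+-206/165·τ³=103/220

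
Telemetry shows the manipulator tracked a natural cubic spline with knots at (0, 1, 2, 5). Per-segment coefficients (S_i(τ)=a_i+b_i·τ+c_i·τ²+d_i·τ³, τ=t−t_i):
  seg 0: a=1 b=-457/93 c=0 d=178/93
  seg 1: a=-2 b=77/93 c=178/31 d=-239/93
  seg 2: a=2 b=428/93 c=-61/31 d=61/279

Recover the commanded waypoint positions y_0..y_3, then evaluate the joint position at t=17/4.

y_0=1 y_1=-2 y_2=2 y_3=4
S(17/4) = 9689/1984

y_0 = S_0(0) = a_0 = 1
y_1 = S_1(0) = a_1 = -2
y_2 = S_2(0) = a_2 = 2
y_3 = S_2(3) = 4
t_q=17/4 is in segment 2 (τ=9/4); S_2(τ)=9689/1984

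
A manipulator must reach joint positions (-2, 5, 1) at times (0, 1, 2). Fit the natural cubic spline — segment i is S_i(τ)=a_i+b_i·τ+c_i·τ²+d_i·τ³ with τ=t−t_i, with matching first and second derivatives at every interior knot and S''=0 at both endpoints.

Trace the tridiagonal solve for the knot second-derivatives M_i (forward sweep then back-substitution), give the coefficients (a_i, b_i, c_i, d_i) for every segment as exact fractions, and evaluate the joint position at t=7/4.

Δ: Δ0=7, Δ1=-4
row 1: diag=4, rhs=-66; c'=1/4, d'=-33/2
back: M1=-33/2
M: M0=0, M1=-33/2, M2=0
seg 0: a=-2, c=M0/2=0, d=(M1−M0)/(6·1)=-11/4, b=Δ0−h0·(2M0+M1)/6=39/4
seg 1: a=5, c=M1/2=-33/4, d=(M2−M1)/(6·1)=11/4, b=Δ1−h1·(2M1+M2)/6=3/2
t_q=7/4 → seg 1, τ=3/4; S=5+3/2·τ+-33/4·τ²+11/4·τ³=677/256

  seg 0: a=-2 b=39/4 c=0 d=-11/4
  seg 1: a=5 b=3/2 c=-33/4 d=11/4
S(7/4) = 677/256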